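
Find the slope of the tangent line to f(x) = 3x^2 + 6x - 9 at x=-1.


The slope of the tangent line equals f'(x) at the point.
f(x) = 3x^2 + 6x - 9
f'(x) = 6x + 6
At x = -1:
f'(-1) = 6 * (-1) + 6
= -6 + 6
= 0

0


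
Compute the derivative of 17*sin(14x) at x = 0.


Apply the chain rule to differentiate 17*sin(14x):
d/dx [17*sin(14x)]
= 17 * cos(14x) * d/dx(14x)
= 17 * 14 * cos(14x)
= 238 * cos(14x)
Evaluate at x = 0:
= 238 * cos(0)
= 238 * 1
= 238

238


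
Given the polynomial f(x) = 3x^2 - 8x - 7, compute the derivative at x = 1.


Differentiate term by term using power and sum rules:
f(x) = 3x^2 - 8x - 7
f'(x) = 6x - 8
Substitute x = 1:
f'(1) = 6 * 1 - 8
= 6 - 8
= -2

-2


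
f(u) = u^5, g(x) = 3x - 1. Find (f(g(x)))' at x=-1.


Using the chain rule: (f(g(x)))' = f'(g(x)) * g'(x)
First, find g(-1):
g(-1) = 3 * (-1) - 1 = -4
Next, f'(u) = 5u^4
And g'(x) = 3
So f'(g(-1)) * g'(-1)
= 5 * (-4)^4 * 3
= 5 * 256 * 3
= 3840

3840


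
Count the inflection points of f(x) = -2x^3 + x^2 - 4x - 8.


Inflection points occur where f''(x) = 0 and concavity changes.
f(x) = -2x^3 + x^2 - 4x - 8
f'(x) = -6x^2 + 2x - 4
f''(x) = -12x + 2
Set f''(x) = 0:
-12x + 2 = 0
x = -2 / (-12) = 1/6
Since f''(x) is linear (degree 1), it changes sign at this point.
Therefore there is exactly 1 inflection point.

1


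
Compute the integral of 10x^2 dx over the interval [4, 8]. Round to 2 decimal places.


Find the antiderivative of 10x^2:
F(x) = 10/3 * x^3
Apply the Fundamental Theorem of Calculus:
F(8) - F(4)
= 10/3 * 8^3 - 10/3 * 4^3
= 10/3 * (512 - 64)
= 10/3 * 448
= 4480/3 ≈ 1493.33

1493.33


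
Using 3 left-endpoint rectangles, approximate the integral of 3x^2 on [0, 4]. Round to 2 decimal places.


Left Riemann sum uses left endpoints of each subinterval.
Interval: [0, 4], n = 3
dx = (4 - 0) / 3 = 4/3
Left endpoints: [0, 4/3, 8/3]
f values: [0, 16/3, 64/3]
Sum = dx * (sum of f values)
= 4/3 * 80/3
= 320/9 ≈ 35.56

35.56


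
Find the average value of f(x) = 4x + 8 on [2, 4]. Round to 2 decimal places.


Average value = 1/(b-a) * integral from a to b of f(x) dx
First compute the integral of 4x + 8:
F(x) = 2x^2 + 8x
F(4) = 2 * 16 + 8 * 4 = 64
F(2) = 2 * 4 + 8 * 2 = 24
Integral = 64 - 24 = 40
Average = 40 / (4 - 2) = 40 / 2
= 20 = 20.00

20.00


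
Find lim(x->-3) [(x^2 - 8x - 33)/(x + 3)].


Direct substitution gives 0/0, so we factor the numerator.
Factor: (x^2 - 8x - 33) = (x + 3)(x - 11)
Cancel the common factor (x + 3):
(x^2 - 8x - 33)/(x + 3) = (x - 11)
Now substitute x = -3:
= (-3) - (11) = -14

-14


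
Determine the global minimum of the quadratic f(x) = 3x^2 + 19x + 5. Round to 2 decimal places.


For a quadratic f(x) = ax^2 + bx + c with a > 0, the minimum is at the vertex.
Vertex x-coordinate: x = -b/(2a)
x = -(19) / (2 * 3)
x = -19/6
Substitute back to find the minimum value:
f(-19/6) = 3 * (-19/6)^2 + 19 * (-19/6) + 5
= 361/12 - 361/6 + 5
= -301/12 ≈ -25.08

-25.08


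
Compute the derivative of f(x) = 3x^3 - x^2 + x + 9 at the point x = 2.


Differentiate f(x) = 3x^3 - x^2 + x + 9 term by term:
f'(x) = 9x^2 - 2x + 1
Substitute x = 2:
f'(2) = 9 * 2^2 - 2 * 2 + 1
= 36 - 4 + 1
= 33

33


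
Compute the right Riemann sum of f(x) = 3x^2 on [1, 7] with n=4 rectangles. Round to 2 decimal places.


Right Riemann sum uses right endpoints of each subinterval.
Interval: [1, 7], n = 4
dx = (7 - 1) / 4 = 3/2
Right endpoints: [5/2, 4, 11/2, 7]
f values: [75/4, 48, 363/4, 147]
Sum = dx * (sum of f values)
= 3/2 * 609/2
= 1827/4 = 456.75

456.75


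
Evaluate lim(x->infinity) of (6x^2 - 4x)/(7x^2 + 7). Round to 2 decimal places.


For limits at infinity with equal-degree polynomials,
we compare leading coefficients.
Numerator leading term: 6x^2
Denominator leading term: 7x^2
Divide both by x^2:
lim = (6 - 4/x) / (7 + 7/x^2)
As x -> infinity, the 1/x and 1/x^2 terms vanish:
= 6/7 ≈ 0.86

0.86


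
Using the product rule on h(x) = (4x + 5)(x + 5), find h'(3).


Let u(x) = 4x + 5 and v(x) = x + 5
u'(x) = 4
v'(x) = 1
Product rule: h'(x) = u'(x)*v(x) + u(x)*v'(x)
= 4 * (x + 5) + (4x + 5) * 1
At x = 3:
u(3) = 4 * 3 + 5 = 17
v(3) = 1 * 3 + 5 = 8
h'(3) = 4 * 8 + 17 * 1
= 32 + 17
= 49

49


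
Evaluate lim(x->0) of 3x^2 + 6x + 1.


Since polynomials are continuous, we use direct substitution.
lim(x->0) of 3x^2 + 6x + 1
= 3 * 0^2 + 6 * 0 + 1
= 0 + 0 + 1
= 1

1


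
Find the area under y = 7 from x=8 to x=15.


The area under a constant function y = 7 is a rectangle.
Width = 15 - 8 = 7
Height = 7
Area = width * height
= 7 * 7
= 49

49


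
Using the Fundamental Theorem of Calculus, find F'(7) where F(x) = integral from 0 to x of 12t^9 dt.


By the Fundamental Theorem of Calculus (Part 1):
If F(x) = integral from 0 to x of f(t) dt, then F'(x) = f(x)
Here f(t) = 12t^9
So F'(x) = 12x^9
Evaluate at x = 7:
F'(7) = 12 * 7^9
= 12 * 40353607
= 484243284

484243284


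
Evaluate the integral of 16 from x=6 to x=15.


The integral of a constant k over [a, b] equals k * (b - a).
integral from 6 to 15 of 16 dx
= 16 * (15 - 6)
= 16 * 9
= 144

144


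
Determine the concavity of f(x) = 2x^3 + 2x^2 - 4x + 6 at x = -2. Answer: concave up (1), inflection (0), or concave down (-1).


Concavity is determined by the sign of f''(x).
f(x) = 2x^3 + 2x^2 - 4x + 6
f'(x) = 6x^2 + 4x - 4
f''(x) = 12x + 4
f''(-2) = 12 * (-2) + 4
= -24 + 4
= -20
Since f''(-2) < 0, the function is concave down (-1)

-1


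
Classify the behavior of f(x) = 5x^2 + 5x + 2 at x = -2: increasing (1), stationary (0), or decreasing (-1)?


Compute f'(x) to determine behavior:
f'(x) = 10x + 5
f'(-2) = 10 * (-2) + 5
= -20 + 5
= -15
Since f'(-2) < 0, the function is decreasing (-1)

-1


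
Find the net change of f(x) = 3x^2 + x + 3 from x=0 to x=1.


Net change = f(b) - f(a)
f(x) = 3x^2 + x + 3
Compute f(1):
f(1) = 3 * 1^2 + 1 * 1 + 3
= 3 + 1 + 3
= 7
Compute f(0):
f(0) = 3 * 0^2 + 1 * 0 + 3
= 0 + 0 + 3
= 3
Net change = 7 - 3 = 4

4


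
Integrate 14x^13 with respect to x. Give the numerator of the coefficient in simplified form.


Apply the power rule for integration:
integral of ax^n dx = a/(n+1) * x^(n+1) + C
integral of 14x^13 dx
= 14/14 * x^14 + C
= 1 * x^14 + C
The coefficient in lowest terms is 1 = 1/1, so its numerator is 1

1


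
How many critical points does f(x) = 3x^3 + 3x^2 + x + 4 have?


Find where f'(x) = 0:
f(x) = 3x^3 + 3x^2 + x + 4
f'(x) = 9x^2 + 6x + 1
This is a quadratic in x. Use the discriminant to count real roots.
Discriminant = (6)^2 - 4 * 9 * 1
= 36 - 36
= 0
Since discriminant = 0, f'(x) = 0 has exactly 1 real solution.
Number of critical points: 1

1


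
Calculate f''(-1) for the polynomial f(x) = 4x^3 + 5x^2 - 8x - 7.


First derivative:
f'(x) = 12x^2 + 10x - 8
Second derivative:
f''(x) = 24x + 10
Substitute x = -1:
f''(-1) = 24 * (-1) + 10
= -24 + 10
= -14

-14


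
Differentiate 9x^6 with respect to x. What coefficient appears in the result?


We apply the power rule: d/dx [ax^n] = a*n * x^(n-1)
d/dx [9x^6]
= 9 * 6 * x^(6-1)
= 54x^5
The coefficient is 54

54


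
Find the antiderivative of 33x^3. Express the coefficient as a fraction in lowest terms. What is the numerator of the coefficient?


Apply the power rule for integration:
integral of ax^n dx = a/(n+1) * x^(n+1) + C
integral of 33x^3 dx
= 33/4 * x^4 + C
The coefficient in lowest terms is 33/4, and its numerator is 33

33


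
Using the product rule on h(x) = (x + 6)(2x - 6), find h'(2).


Let u(x) = x + 6 and v(x) = 2x - 6
u'(x) = 1
v'(x) = 2
Product rule: h'(x) = u'(x)*v(x) + u(x)*v'(x)
= 1 * (2x - 6) + (x + 6) * 2
At x = 2:
u(2) = 1 * 2 + 6 = 8
v(2) = 2 * 2 - 6 = -2
h'(2) = 1 * (-2) + 8 * 2
= -2 + 16
= 14

14


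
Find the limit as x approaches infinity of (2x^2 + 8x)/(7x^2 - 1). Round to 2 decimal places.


For limits at infinity with equal-degree polynomials,
we compare leading coefficients.
Numerator leading term: 2x^2
Denominator leading term: 7x^2
Divide both by x^2:
lim = (2 + 8/x) / (7 - 1/x^2)
As x -> infinity, the 1/x and 1/x^2 terms vanish:
= 2/7 ≈ 0.29

0.29


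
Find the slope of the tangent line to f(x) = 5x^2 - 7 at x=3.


The slope of the tangent line equals f'(x) at the point.
f(x) = 5x^2 - 7
f'(x) = 10x
At x = 3:
f'(3) = 10 * 3 + 0
= 30 + 0
= 30

30


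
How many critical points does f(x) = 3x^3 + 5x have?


Find where f'(x) = 0:
f(x) = 3x^3 + 5x
f'(x) = 9x^2 + 5
This is a quadratic in x. Use the discriminant to count real roots.
Discriminant = (0)^2 - 4 * 9 * 5
= 0 - 180
= -180
Since discriminant < 0, f'(x) = 0 has no real solutions.
Number of critical points: 0

0


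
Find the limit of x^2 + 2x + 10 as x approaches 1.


Since polynomials are continuous, we use direct substitution.
lim(x->1) of x^2 + 2x + 10
= 1 * 1^2 + 2 * 1 + 10
= 1 + 2 + 10
= 13

13


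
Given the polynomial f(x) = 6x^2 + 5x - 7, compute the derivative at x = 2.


Differentiate term by term using power and sum rules:
f(x) = 6x^2 + 5x - 7
f'(x) = 12x + 5
Substitute x = 2:
f'(2) = 12 * 2 + 5
= 24 + 5
= 29

29


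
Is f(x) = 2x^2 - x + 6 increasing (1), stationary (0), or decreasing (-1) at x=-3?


Compute f'(x) to determine behavior:
f'(x) = 4x - 1
f'(-3) = 4 * (-3) - 1
= -12 - 1
= -13
Since f'(-3) < 0, the function is decreasing (-1)

-1


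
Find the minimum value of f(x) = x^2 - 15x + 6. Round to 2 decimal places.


For a quadratic f(x) = ax^2 + bx + c with a > 0, the minimum is at the vertex.
Vertex x-coordinate: x = -b/(2a)
x = -(-15) / (2 * 1)
x = 15/2
Substitute back to find the minimum value:
f(15/2) = 1 * (15/2)^2 - 15 * (15/2) + 6
= 225/4 - 225/2 + 6
= -201/4 = -50.25

-50.25


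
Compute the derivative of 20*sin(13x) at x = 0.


Apply the chain rule to differentiate 20*sin(13x):
d/dx [20*sin(13x)]
= 20 * cos(13x) * d/dx(13x)
= 20 * 13 * cos(13x)
= 260 * cos(13x)
Evaluate at x = 0:
= 260 * cos(0)
= 260 * 1
= 260

260


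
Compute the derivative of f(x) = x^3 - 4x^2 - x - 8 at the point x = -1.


Differentiate f(x) = x^3 - 4x^2 - x - 8 term by term:
f'(x) = 3x^2 - 8x - 1
Substitute x = -1:
f'(-1) = 3 * (-1)^2 - 8 * (-1) - 1
= 3 + 8 - 1
= 10

10


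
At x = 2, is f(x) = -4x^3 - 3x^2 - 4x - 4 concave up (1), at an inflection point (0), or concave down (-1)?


Concavity is determined by the sign of f''(x).
f(x) = -4x^3 - 3x^2 - 4x - 4
f'(x) = -12x^2 - 6x - 4
f''(x) = -24x - 6
f''(2) = -24 * 2 - 6
= -48 - 6
= -54
Since f''(2) < 0, the function is concave down (-1)

-1


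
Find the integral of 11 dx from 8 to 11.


The integral of a constant k over [a, b] equals k * (b - a).
integral from 8 to 11 of 11 dx
= 11 * (11 - 8)
= 11 * 3
= 33

33


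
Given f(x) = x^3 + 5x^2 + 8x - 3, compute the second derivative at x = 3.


First derivative:
f'(x) = 3x^2 + 10x + 8
Second derivative:
f''(x) = 6x + 10
Substitute x = 3:
f''(3) = 6 * 3 + 10
= 18 + 10
= 28

28


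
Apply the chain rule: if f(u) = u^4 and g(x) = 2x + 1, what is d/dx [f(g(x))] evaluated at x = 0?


Using the chain rule: (f(g(x)))' = f'(g(x)) * g'(x)
First, find g(0):
g(0) = 2 * 0 + 1 = 1
Next, f'(u) = 4u^3
And g'(x) = 2
So f'(g(0)) * g'(0)
= 4 * 1^3 * 2
= 4 * 1 * 2
= 8

8


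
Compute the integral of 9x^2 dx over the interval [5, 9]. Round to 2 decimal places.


Find the antiderivative of 9x^2:
F(x) = 9/3 * x^3
Apply the Fundamental Theorem of Calculus:
F(9) - F(5)
= 9/3 * 9^3 - 9/3 * 5^3
= 9/3 * (729 - 125)
= 9/3 * 604
= 1812 = 1812.00

1812.00


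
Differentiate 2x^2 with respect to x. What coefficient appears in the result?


We apply the power rule: d/dx [ax^n] = a*n * x^(n-1)
d/dx [2x^2]
= 2 * 2 * x^(2-1)
= 4x
The coefficient is 4

4


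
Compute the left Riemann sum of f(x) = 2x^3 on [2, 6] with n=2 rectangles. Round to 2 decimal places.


Left Riemann sum uses left endpoints of each subinterval.
Interval: [2, 6], n = 2
dx = (6 - 2) / 2 = 2
Left endpoints: [2, 4]
f values: [16, 128]
Sum = dx * (sum of f values)
= 2 * 144
= 288 = 288.00

288.00


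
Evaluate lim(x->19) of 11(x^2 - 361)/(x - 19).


Direct substitution gives 0/0, so we factor the numerator.
Factor: 11(x^2 - 361) = 11 * (x - 19)(x + 19)
Cancel the common factor (x - 19):
11(x^2 - 361)/(x - 19) = 11 * (x + 19)
Now substitute x = 19:
= 11 * (19 + 19) = 418

418


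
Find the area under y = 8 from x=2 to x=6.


The area under a constant function y = 8 is a rectangle.
Width = 6 - 2 = 4
Height = 8
Area = width * height
= 4 * 8
= 32

32


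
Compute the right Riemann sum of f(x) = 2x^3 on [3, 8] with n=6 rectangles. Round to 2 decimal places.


Right Riemann sum uses right endpoints of each subinterval.
Interval: [3, 8], n = 6
dx = (8 - 3) / 6 = 5/6
Right endpoints: [23/6, 14/3, 11/2, 19/3, 43/6, 8]
f values: [12167/108, 5488/27, 1331/4, 13718/27, 79507/108, 1024]
Sum = dx * (sum of f values)
= 5/6 * 35003/12
= 175015/72 ≈ 2430.76

2430.76


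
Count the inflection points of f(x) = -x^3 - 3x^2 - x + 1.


Inflection points occur where f''(x) = 0 and concavity changes.
f(x) = -x^3 - 3x^2 - x + 1
f'(x) = -3x^2 - 6x - 1
f''(x) = -6x - 6
Set f''(x) = 0:
-6x - 6 = 0
x = 6 / (-6) = -1
Since f''(x) is linear (degree 1), it changes sign at this point.
Therefore there is exactly 1 inflection point.

1


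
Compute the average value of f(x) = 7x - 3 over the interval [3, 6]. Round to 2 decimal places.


Average value = 1/(b-a) * integral from a to b of f(x) dx
First compute the integral of 7x - 3:
F(x) = (7/2)x^2 - 3x
F(6) = 7/2 * 36 - 3 * 6 = 108
F(3) = 7/2 * 9 - 3 * 3 = 45/2
Integral = 108 - 45/2 = 171/2
Average = (171/2) / (6 - 3) = (171/2) / 3
= 57/2 = 28.50

28.50


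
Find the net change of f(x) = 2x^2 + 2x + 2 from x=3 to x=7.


Net change = f(b) - f(a)
f(x) = 2x^2 + 2x + 2
Compute f(7):
f(7) = 2 * 7^2 + 2 * 7 + 2
= 98 + 14 + 2
= 114
Compute f(3):
f(3) = 2 * 3^2 + 2 * 3 + 2
= 18 + 6 + 2
= 26
Net change = 114 - 26 = 88

88


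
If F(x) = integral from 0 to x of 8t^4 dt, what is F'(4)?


By the Fundamental Theorem of Calculus (Part 1):
If F(x) = integral from 0 to x of f(t) dt, then F'(x) = f(x)
Here f(t) = 8t^4
So F'(x) = 8x^4
Evaluate at x = 4:
F'(4) = 8 * 4^4
= 8 * 256
= 2048

2048


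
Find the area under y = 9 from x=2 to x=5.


The area under a constant function y = 9 is a rectangle.
Width = 5 - 2 = 3
Height = 9
Area = width * height
= 3 * 9
= 27

27


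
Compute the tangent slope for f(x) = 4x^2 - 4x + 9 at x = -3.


The slope of the tangent line equals f'(x) at the point.
f(x) = 4x^2 - 4x + 9
f'(x) = 8x - 4
At x = -3:
f'(-3) = 8 * (-3) - 4
= -24 - 4
= -28

-28


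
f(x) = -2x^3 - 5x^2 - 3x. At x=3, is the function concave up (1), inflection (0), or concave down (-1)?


Concavity is determined by the sign of f''(x).
f(x) = -2x^3 - 5x^2 - 3x
f'(x) = -6x^2 - 10x - 3
f''(x) = -12x - 10
f''(3) = -12 * 3 - 10
= -36 - 10
= -46
Since f''(3) < 0, the function is concave down (-1)

-1


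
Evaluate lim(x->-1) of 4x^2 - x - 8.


Since polynomials are continuous, we use direct substitution.
lim(x->-1) of 4x^2 - x - 8
= 4 * (-1)^2 - 1 * (-1) - 8
= 4 + 1 - 8
= -3

-3


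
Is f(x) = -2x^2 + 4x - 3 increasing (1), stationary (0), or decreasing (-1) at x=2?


Compute f'(x) to determine behavior:
f'(x) = -4x + 4
f'(2) = -4 * 2 + 4
= -8 + 4
= -4
Since f'(2) < 0, the function is decreasing (-1)

-1


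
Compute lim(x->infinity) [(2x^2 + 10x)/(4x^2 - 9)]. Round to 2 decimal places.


For limits at infinity with equal-degree polynomials,
we compare leading coefficients.
Numerator leading term: 2x^2
Denominator leading term: 4x^2
Divide both by x^2:
lim = (2 + 10/x) / (4 - 9/x^2)
As x -> infinity, the 1/x and 1/x^2 terms vanish:
= 2/4 = 1/2 = 0.50

0.50


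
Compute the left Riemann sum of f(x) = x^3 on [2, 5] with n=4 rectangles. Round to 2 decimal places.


Left Riemann sum uses left endpoints of each subinterval.
Interval: [2, 5], n = 4
dx = (5 - 2) / 4 = 3/4
Left endpoints: [2, 11/4, 7/2, 17/4]
f values: [8, 1331/64, 343/8, 4913/64]
Sum = dx * (sum of f values)
= 3/4 * 2375/16
= 7125/64 ≈ 111.33

111.33


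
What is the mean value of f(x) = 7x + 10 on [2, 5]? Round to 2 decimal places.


Average value = 1/(b-a) * integral from a to b of f(x) dx
First compute the integral of 7x + 10:
F(x) = (7/2)x^2 + 10x
F(5) = 7/2 * 25 + 10 * 5 = 275/2
F(2) = 7/2 * 4 + 10 * 2 = 34
Integral = 275/2 - 34 = 207/2
Average = (207/2) / (5 - 2) = (207/2) / 3
= 69/2 = 34.50

34.50


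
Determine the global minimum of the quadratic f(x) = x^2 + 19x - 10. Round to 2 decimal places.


For a quadratic f(x) = ax^2 + bx + c with a > 0, the minimum is at the vertex.
Vertex x-coordinate: x = -b/(2a)
x = -(19) / (2 * 1)
x = -19/2
Substitute back to find the minimum value:
f(-19/2) = 1 * (-19/2)^2 + 19 * (-19/2) - 10
= 361/4 - 361/2 - 10
= -401/4 = -100.25

-100.25


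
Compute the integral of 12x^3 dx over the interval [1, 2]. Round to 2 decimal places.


Find the antiderivative of 12x^3:
F(x) = 12/4 * x^4
Apply the Fundamental Theorem of Calculus:
F(2) - F(1)
= 12/4 * 2^4 - 12/4 * 1^4
= 12/4 * (16 - 1)
= 12/4 * 15
= 45 = 45.00

45.00


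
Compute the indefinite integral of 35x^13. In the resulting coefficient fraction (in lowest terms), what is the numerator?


Apply the power rule for integration:
integral of ax^n dx = a/(n+1) * x^(n+1) + C
integral of 35x^13 dx
= 35/14 * x^14 + C
= 5/2 * x^14 + C
The coefficient in lowest terms is 5/2, and its numerator is 5

5


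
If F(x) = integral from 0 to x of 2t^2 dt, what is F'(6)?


By the Fundamental Theorem of Calculus (Part 1):
If F(x) = integral from 0 to x of f(t) dt, then F'(x) = f(x)
Here f(t) = 2t^2
So F'(x) = 2x^2
Evaluate at x = 6:
F'(6) = 2 * 6^2
= 2 * 36
= 72

72


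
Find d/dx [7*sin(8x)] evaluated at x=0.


Apply the chain rule to differentiate 7*sin(8x):
d/dx [7*sin(8x)]
= 7 * cos(8x) * d/dx(8x)
= 7 * 8 * cos(8x)
= 56 * cos(8x)
Evaluate at x = 0:
= 56 * cos(0)
= 56 * 1
= 56

56


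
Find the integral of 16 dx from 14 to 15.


The integral of a constant k over [a, b] equals k * (b - a).
integral from 14 to 15 of 16 dx
= 16 * (15 - 14)
= 16 * 1
= 16

16


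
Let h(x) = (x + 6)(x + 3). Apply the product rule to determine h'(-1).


Let u(x) = x + 6 and v(x) = x + 3
u'(x) = 1
v'(x) = 1
Product rule: h'(x) = u'(x)*v(x) + u(x)*v'(x)
= 1 * (x + 3) + (x + 6) * 1
At x = -1:
u(-1) = 1 * (-1) + 6 = 5
v(-1) = 1 * (-1) + 3 = 2
h'(-1) = 1 * 2 + 5 * 1
= 2 + 5
= 7

7


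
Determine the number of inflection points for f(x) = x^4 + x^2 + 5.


Inflection points occur where f''(x) = 0 and concavity changes.
f(x) = x^4 + x^2 + 5
f'(x) = 4x^3 + 2x
f''(x) = 12x^2 + 2
This is a quadratic in x. Use the discriminant to count real roots.
Discriminant = (0)^2 - 4 * 12 * 2
= 0 - 96
= -96
Since discriminant < 0, f''(x) = 0 has no real solutions.
Number of inflection points: 0

0


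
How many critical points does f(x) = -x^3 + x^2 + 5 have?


Find where f'(x) = 0:
f(x) = -x^3 + x^2 + 5
f'(x) = -3x^2 + 2x
This is a quadratic in x. Use the discriminant to count real roots.
Discriminant = (2)^2 - 4 * (-3) * 0
= 4 - 0
= 4
Since discriminant > 0, f'(x) = 0 has 2 real solutions.
Number of critical points: 2

2


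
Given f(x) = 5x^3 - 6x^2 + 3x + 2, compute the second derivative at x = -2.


First derivative:
f'(x) = 15x^2 - 12x + 3
Second derivative:
f''(x) = 30x - 12
Substitute x = -2:
f''(-2) = 30 * (-2) - 12
= -60 - 12
= -72

-72


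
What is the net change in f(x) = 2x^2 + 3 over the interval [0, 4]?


Net change = f(b) - f(a)
f(x) = 2x^2 + 3
Compute f(4):
f(4) = 2 * 4^2 + 0 * 4 + 3
= 32 + 0 + 3
= 35
Compute f(0):
f(0) = 2 * 0^2 + 0 * 0 + 3
= 0 + 0 + 3
= 3
Net change = 35 - 3 = 32

32


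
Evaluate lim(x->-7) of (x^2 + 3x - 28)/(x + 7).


Direct substitution gives 0/0, so we factor the numerator.
Factor: (x^2 + 3x - 28) = (x + 7)(x - 4)
Cancel the common factor (x + 7):
(x^2 + 3x - 28)/(x + 7) = (x - 4)
Now substitute x = -7:
= (-7) - (4) = -11

-11


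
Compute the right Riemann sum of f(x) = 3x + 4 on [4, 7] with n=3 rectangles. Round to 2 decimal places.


Right Riemann sum uses right endpoints of each subinterval.
Interval: [4, 7], n = 3
dx = (7 - 4) / 3 = 1
Right endpoints: [5, 6, 7]
f values: [19, 22, 25]
Sum = dx * (sum of f values)
= 1 * 66
= 66 = 66.00

66.00


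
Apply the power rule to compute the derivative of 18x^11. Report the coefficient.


We apply the power rule: d/dx [ax^n] = a*n * x^(n-1)
d/dx [18x^11]
= 18 * 11 * x^(11-1)
= 198x^10
The coefficient is 198

198


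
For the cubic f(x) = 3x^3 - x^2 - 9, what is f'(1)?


Differentiate f(x) = 3x^3 - x^2 - 9 term by term:
f'(x) = 9x^2 - 2x
Substitute x = 1:
f'(1) = 9 * 1^2 - 2 * 1 + 0
= 9 - 2 + 0
= 7

7


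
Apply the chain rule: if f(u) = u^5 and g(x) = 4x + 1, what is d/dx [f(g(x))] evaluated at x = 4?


Using the chain rule: (f(g(x)))' = f'(g(x)) * g'(x)
First, find g(4):
g(4) = 4 * 4 + 1 = 17
Next, f'(u) = 5u^4
And g'(x) = 4
So f'(g(4)) * g'(4)
= 5 * 17^4 * 4
= 5 * 83521 * 4
= 1670420

1670420


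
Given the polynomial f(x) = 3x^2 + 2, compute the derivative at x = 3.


Differentiate term by term using power and sum rules:
f(x) = 3x^2 + 2
f'(x) = 6x
Substitute x = 3:
f'(3) = 6 * 3 + 0
= 18 + 0
= 18

18


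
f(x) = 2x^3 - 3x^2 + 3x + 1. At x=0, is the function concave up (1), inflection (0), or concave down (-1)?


Concavity is determined by the sign of f''(x).
f(x) = 2x^3 - 3x^2 + 3x + 1
f'(x) = 6x^2 - 6x + 3
f''(x) = 12x - 6
f''(0) = 12 * 0 - 6
= 0 - 6
= -6
Since f''(0) < 0, the function is concave down (-1)

-1


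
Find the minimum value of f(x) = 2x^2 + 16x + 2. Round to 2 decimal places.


For a quadratic f(x) = ax^2 + bx + c with a > 0, the minimum is at the vertex.
Vertex x-coordinate: x = -b/(2a)
x = -(16) / (2 * 2)
x = -16/4 = -4
Substitute back to find the minimum value:
f(-4) = 2 * (-4)^2 + 16 * (-4) + 2
= 32 - 64 + 2
= -30 = -30.00

-30.00


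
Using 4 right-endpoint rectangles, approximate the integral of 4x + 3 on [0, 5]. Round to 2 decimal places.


Right Riemann sum uses right endpoints of each subinterval.
Interval: [0, 5], n = 4
dx = (5 - 0) / 4 = 5/4
Right endpoints: [5/4, 5/2, 15/4, 5]
f values: [8, 13, 18, 23]
Sum = dx * (sum of f values)
= 5/4 * 62
= 155/2 = 77.50

77.50


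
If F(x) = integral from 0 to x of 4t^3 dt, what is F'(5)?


By the Fundamental Theorem of Calculus (Part 1):
If F(x) = integral from 0 to x of f(t) dt, then F'(x) = f(x)
Here f(t) = 4t^3
So F'(x) = 4x^3
Evaluate at x = 5:
F'(5) = 4 * 5^3
= 4 * 125
= 500

500


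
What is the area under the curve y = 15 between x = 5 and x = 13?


The area under a constant function y = 15 is a rectangle.
Width = 13 - 5 = 8
Height = 15
Area = width * height
= 8 * 15
= 120

120


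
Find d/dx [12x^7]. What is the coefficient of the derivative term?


We apply the power rule: d/dx [ax^n] = a*n * x^(n-1)
d/dx [12x^7]
= 12 * 7 * x^(7-1)
= 84x^6
The coefficient is 84

84


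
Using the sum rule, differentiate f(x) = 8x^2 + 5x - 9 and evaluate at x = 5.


Differentiate term by term using power and sum rules:
f(x) = 8x^2 + 5x - 9
f'(x) = 16x + 5
Substitute x = 5:
f'(5) = 16 * 5 + 5
= 80 + 5
= 85

85


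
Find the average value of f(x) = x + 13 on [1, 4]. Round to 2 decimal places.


Average value = 1/(b-a) * integral from a to b of f(x) dx
First compute the integral of x + 13:
F(x) = (1/2)x^2 + 13x
F(4) = 1/2 * 16 + 13 * 4 = 60
F(1) = 1/2 * 1 + 13 * 1 = 27/2
Integral = 60 - 27/2 = 93/2
Average = (93/2) / (4 - 1) = (93/2) / 3
= 31/2 = 15.50

15.50


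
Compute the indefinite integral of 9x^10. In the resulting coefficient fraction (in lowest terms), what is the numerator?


Apply the power rule for integration:
integral of ax^n dx = a/(n+1) * x^(n+1) + C
integral of 9x^10 dx
= 9/11 * x^11 + C
The coefficient in lowest terms is 9/11, and its numerator is 9

9


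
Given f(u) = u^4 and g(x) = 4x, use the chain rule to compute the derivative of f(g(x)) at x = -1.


Using the chain rule: (f(g(x)))' = f'(g(x)) * g'(x)
First, find g(-1):
g(-1) = 4 * (-1) + 0 = -4
Next, f'(u) = 4u^3
And g'(x) = 4
So f'(g(-1)) * g'(-1)
= 4 * (-4)^3 * 4
= 4 * (-64) * 4
= -1024

-1024


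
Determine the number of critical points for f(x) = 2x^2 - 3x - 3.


Find where f'(x) = 0:
f'(x) = 4x - 3
Set f'(x) = 0:
4x - 3 = 0
x = 3 / 4 = 3/4
This is a linear equation in x, so there is exactly one solution.
Number of critical points: 1

1


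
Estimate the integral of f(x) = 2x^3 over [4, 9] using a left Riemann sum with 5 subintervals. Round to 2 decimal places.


Left Riemann sum uses left endpoints of each subinterval.
Interval: [4, 9], n = 5
dx = (9 - 4) / 5 = 1
Left endpoints: [4, 5, 6, 7, 8]
f values: [128, 250, 432, 686, 1024]
Sum = dx * (sum of f values)
= 1 * 2520
= 2520 = 2520.00

2520.00


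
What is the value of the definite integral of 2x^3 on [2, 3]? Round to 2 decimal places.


Find the antiderivative of 2x^3:
F(x) = 2/4 * x^4
Apply the Fundamental Theorem of Calculus:
F(3) - F(2)
= 2/4 * 3^4 - 2/4 * 2^4
= 2/4 * (81 - 16)
= 2/4 * 65
= 65/2 = 32.50

32.50


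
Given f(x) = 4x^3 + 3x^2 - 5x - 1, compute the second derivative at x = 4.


First derivative:
f'(x) = 12x^2 + 6x - 5
Second derivative:
f''(x) = 24x + 6
Substitute x = 4:
f''(4) = 24 * 4 + 6
= 96 + 6
= 102

102


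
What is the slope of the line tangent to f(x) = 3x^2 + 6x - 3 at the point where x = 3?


The slope of the tangent line equals f'(x) at the point.
f(x) = 3x^2 + 6x - 3
f'(x) = 6x + 6
At x = 3:
f'(3) = 6 * 3 + 6
= 18 + 6
= 24

24


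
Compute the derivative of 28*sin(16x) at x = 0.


Apply the chain rule to differentiate 28*sin(16x):
d/dx [28*sin(16x)]
= 28 * cos(16x) * d/dx(16x)
= 28 * 16 * cos(16x)
= 448 * cos(16x)
Evaluate at x = 0:
= 448 * cos(0)
= 448 * 1
= 448

448


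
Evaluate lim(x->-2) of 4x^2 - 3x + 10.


Since polynomials are continuous, we use direct substitution.
lim(x->-2) of 4x^2 - 3x + 10
= 4 * (-2)^2 - 3 * (-2) + 10
= 16 + 6 + 10
= 32

32


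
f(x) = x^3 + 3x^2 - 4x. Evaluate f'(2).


Differentiate f(x) = x^3 + 3x^2 - 4x term by term:
f'(x) = 3x^2 + 6x - 4
Substitute x = 2:
f'(2) = 3 * 2^2 + 6 * 2 - 4
= 12 + 12 - 4
= 20

20


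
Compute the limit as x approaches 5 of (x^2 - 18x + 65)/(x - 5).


Direct substitution gives 0/0, so we factor the numerator.
Factor: (x^2 - 18x + 65) = (x - 5)(x - 13)
Cancel the common factor (x - 5):
(x^2 - 18x + 65)/(x - 5) = (x - 13)
Now substitute x = 5:
= (5) - (13) = -8

-8


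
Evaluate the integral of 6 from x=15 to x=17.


The integral of a constant k over [a, b] equals k * (b - a).
integral from 15 to 17 of 6 dx
= 6 * (17 - 15)
= 6 * 2
= 12

12


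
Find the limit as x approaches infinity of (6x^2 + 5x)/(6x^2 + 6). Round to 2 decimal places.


For limits at infinity with equal-degree polynomials,
we compare leading coefficients.
Numerator leading term: 6x^2
Denominator leading term: 6x^2
Divide both by x^2:
lim = (6 + 5/x) / (6 + 6/x^2)
As x -> infinity, the 1/x and 1/x^2 terms vanish:
= 6/6 = 1 = 1.00

1.00


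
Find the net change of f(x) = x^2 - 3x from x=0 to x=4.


Net change = f(b) - f(a)
f(x) = x^2 - 3x
Compute f(4):
f(4) = 1 * 4^2 - 3 * 4 + 0
= 16 - 12 + 0
= 4
Compute f(0):
f(0) = 1 * 0^2 - 3 * 0 + 0
= 0 + 0 + 0
= 0
Net change = 4 - 0 = 4

4


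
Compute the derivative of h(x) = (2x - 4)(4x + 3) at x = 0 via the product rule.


Let u(x) = 2x - 4 and v(x) = 4x + 3
u'(x) = 2
v'(x) = 4
Product rule: h'(x) = u'(x)*v(x) + u(x)*v'(x)
= 2 * (4x + 3) + (2x - 4) * 4
At x = 0:
u(0) = 2 * 0 - 4 = -4
v(0) = 4 * 0 + 3 = 3
h'(0) = 2 * 3 + (-4) * 4
= 6 - 16
= -10

-10


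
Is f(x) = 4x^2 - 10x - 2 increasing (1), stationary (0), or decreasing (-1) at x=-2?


Compute f'(x) to determine behavior:
f'(x) = 8x - 10
f'(-2) = 8 * (-2) - 10
= -16 - 10
= -26
Since f'(-2) < 0, the function is decreasing (-1)

-1


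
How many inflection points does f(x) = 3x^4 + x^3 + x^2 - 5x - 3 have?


Inflection points occur where f''(x) = 0 and concavity changes.
f(x) = 3x^4 + x^3 + x^2 - 5x - 3
f'(x) = 12x^3 + 3x^2 + 2x - 5
f''(x) = 36x^2 + 6x + 2
This is a quadratic in x. Use the discriminant to count real roots.
Discriminant = (6)^2 - 4 * 36 * 2
= 36 - 288
= -252
Since discriminant < 0, f''(x) = 0 has no real solutions.
Number of inflection points: 0

0


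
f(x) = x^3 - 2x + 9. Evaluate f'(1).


Differentiate f(x) = x^3 - 2x + 9 term by term:
f'(x) = 3x^2 - 2
Substitute x = 1:
f'(1) = 3 * 1^2 + 0 * 1 - 2
= 3 + 0 - 2
= 1

1


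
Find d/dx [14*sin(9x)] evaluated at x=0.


Apply the chain rule to differentiate 14*sin(9x):
d/dx [14*sin(9x)]
= 14 * cos(9x) * d/dx(9x)
= 14 * 9 * cos(9x)
= 126 * cos(9x)
Evaluate at x = 0:
= 126 * cos(0)
= 126 * 1
= 126

126


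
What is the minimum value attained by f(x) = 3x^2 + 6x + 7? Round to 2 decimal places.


For a quadratic f(x) = ax^2 + bx + c with a > 0, the minimum is at the vertex.
Vertex x-coordinate: x = -b/(2a)
x = -(6) / (2 * 3)
x = -6/6 = -1
Substitute back to find the minimum value:
f(-1) = 3 * (-1)^2 + 6 * (-1) + 7
= 3 - 6 + 7
= 4 = 4.00

4.00


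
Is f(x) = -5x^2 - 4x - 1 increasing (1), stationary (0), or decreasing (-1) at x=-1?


Compute f'(x) to determine behavior:
f'(x) = -10x - 4
f'(-1) = -10 * (-1) - 4
= 10 - 4
= 6
Since f'(-1) > 0, the function is increasing (1)

1


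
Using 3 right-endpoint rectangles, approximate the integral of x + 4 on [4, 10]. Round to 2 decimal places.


Right Riemann sum uses right endpoints of each subinterval.
Interval: [4, 10], n = 3
dx = (10 - 4) / 3 = 2
Right endpoints: [6, 8, 10]
f values: [10, 12, 14]
Sum = dx * (sum of f values)
= 2 * 36
= 72 = 72.00

72.00


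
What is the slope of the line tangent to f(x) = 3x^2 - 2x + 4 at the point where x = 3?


The slope of the tangent line equals f'(x) at the point.
f(x) = 3x^2 - 2x + 4
f'(x) = 6x - 2
At x = 3:
f'(3) = 6 * 3 - 2
= 18 - 2
= 16

16


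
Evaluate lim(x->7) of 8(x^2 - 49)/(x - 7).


Direct substitution gives 0/0, so we factor the numerator.
Factor: 8(x^2 - 49) = 8 * (x - 7)(x + 7)
Cancel the common factor (x - 7):
8(x^2 - 49)/(x - 7) = 8 * (x + 7)
Now substitute x = 7:
= 8 * (7 + 7) = 112

112


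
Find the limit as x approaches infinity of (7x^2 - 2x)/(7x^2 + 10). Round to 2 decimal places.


For limits at infinity with equal-degree polynomials,
we compare leading coefficients.
Numerator leading term: 7x^2
Denominator leading term: 7x^2
Divide both by x^2:
lim = (7 - 2/x) / (7 + 10/x^2)
As x -> infinity, the 1/x and 1/x^2 terms vanish:
= 7/7 = 1 = 1.00

1.00


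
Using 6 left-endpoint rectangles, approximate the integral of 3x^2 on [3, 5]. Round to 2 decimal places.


Left Riemann sum uses left endpoints of each subinterval.
Interval: [3, 5], n = 6
dx = (5 - 3) / 6 = 1/3
Left endpoints: [3, 10/3, 11/3, 4, 13/3, 14/3]
f values: [27, 100/3, 121/3, 48, 169/3, 196/3]
Sum = dx * (sum of f values)
= 1/3 * 811/3
= 811/9 ≈ 90.11

90.11


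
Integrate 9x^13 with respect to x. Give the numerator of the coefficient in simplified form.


Apply the power rule for integration:
integral of ax^n dx = a/(n+1) * x^(n+1) + C
integral of 9x^13 dx
= 9/14 * x^14 + C
The coefficient in lowest terms is 9/14, and its numerator is 9

9


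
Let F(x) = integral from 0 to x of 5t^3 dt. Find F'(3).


By the Fundamental Theorem of Calculus (Part 1):
If F(x) = integral from 0 to x of f(t) dt, then F'(x) = f(x)
Here f(t) = 5t^3
So F'(x) = 5x^3
Evaluate at x = 3:
F'(3) = 5 * 3^3
= 5 * 27
= 135

135


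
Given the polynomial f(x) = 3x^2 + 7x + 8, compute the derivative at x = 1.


Differentiate term by term using power and sum rules:
f(x) = 3x^2 + 7x + 8
f'(x) = 6x + 7
Substitute x = 1:
f'(1) = 6 * 1 + 7
= 6 + 7
= 13

13


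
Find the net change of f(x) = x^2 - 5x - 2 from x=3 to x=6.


Net change = f(b) - f(a)
f(x) = x^2 - 5x - 2
Compute f(6):
f(6) = 1 * 6^2 - 5 * 6 - 2
= 36 - 30 - 2
= 4
Compute f(3):
f(3) = 1 * 3^2 - 5 * 3 - 2
= 9 - 15 - 2
= -8
Net change = 4 - (-8) = 12

12


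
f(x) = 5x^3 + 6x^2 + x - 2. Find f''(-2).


First derivative:
f'(x) = 15x^2 + 12x + 1
Second derivative:
f''(x) = 30x + 12
Substitute x = -2:
f''(-2) = 30 * (-2) + 12
= -60 + 12
= -48

-48


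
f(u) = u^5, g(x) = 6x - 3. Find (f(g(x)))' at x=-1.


Using the chain rule: (f(g(x)))' = f'(g(x)) * g'(x)
First, find g(-1):
g(-1) = 6 * (-1) - 3 = -9
Next, f'(u) = 5u^4
And g'(x) = 6
So f'(g(-1)) * g'(-1)
= 5 * (-9)^4 * 6
= 5 * 6561 * 6
= 196830

196830


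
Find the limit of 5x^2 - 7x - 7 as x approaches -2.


Since polynomials are continuous, we use direct substitution.
lim(x->-2) of 5x^2 - 7x - 7
= 5 * (-2)^2 - 7 * (-2) - 7
= 20 + 14 - 7
= 27

27


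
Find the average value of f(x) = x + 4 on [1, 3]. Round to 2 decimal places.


Average value = 1/(b-a) * integral from a to b of f(x) dx
First compute the integral of x + 4:
F(x) = (1/2)x^2 + 4x
F(3) = 1/2 * 9 + 4 * 3 = 33/2
F(1) = 1/2 * 1 + 4 * 1 = 9/2
Integral = 33/2 - 9/2 = 12
Average = 12 / (3 - 1) = 12 / 2
= 6 = 6.00

6.00


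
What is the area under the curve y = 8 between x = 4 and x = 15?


The area under a constant function y = 8 is a rectangle.
Width = 15 - 4 = 11
Height = 8
Area = width * height
= 11 * 8
= 88

88


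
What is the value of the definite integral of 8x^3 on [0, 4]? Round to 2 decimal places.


Find the antiderivative of 8x^3:
F(x) = 8/4 * x^4
Apply the Fundamental Theorem of Calculus:
F(4) - F(0)
= 8/4 * 4^4 - 8/4 * 0^4
= 8/4 * (256 - 0)
= 8/4 * 256
= 512 = 512.00

512.00


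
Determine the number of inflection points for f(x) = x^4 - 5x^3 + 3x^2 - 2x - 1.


Inflection points occur where f''(x) = 0 and concavity changes.
f(x) = x^4 - 5x^3 + 3x^2 - 2x - 1
f'(x) = 4x^3 - 15x^2 + 6x - 2
f''(x) = 12x^2 - 30x + 6
This is a quadratic in x. Use the discriminant to count real roots.
Discriminant = (-30)^2 - 4 * 12 * 6
= 900 - 288
= 612
Since discriminant > 0, f''(x) = 0 has 2 distinct real solutions.
A quadratic with two distinct real roots changes sign at each root, so concavity changes at both.
Number of inflection points: 2

2


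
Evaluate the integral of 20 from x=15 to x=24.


The integral of a constant k over [a, b] equals k * (b - a).
integral from 15 to 24 of 20 dx
= 20 * (24 - 15)
= 20 * 9
= 180

180


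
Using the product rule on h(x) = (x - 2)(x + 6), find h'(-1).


Let u(x) = x - 2 and v(x) = x + 6
u'(x) = 1
v'(x) = 1
Product rule: h'(x) = u'(x)*v(x) + u(x)*v'(x)
= 1 * (x + 6) + (x - 2) * 1
At x = -1:
u(-1) = 1 * (-1) - 2 = -3
v(-1) = 1 * (-1) + 6 = 5
h'(-1) = 1 * 5 + (-3) * 1
= 5 - 3
= 2

2


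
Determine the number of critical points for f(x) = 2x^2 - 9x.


Find where f'(x) = 0:
f'(x) = 4x - 9
Set f'(x) = 0:
4x - 9 = 0
x = 9 / 4 = 9/4
This is a linear equation in x, so there is exactly one solution.
Number of critical points: 1

1


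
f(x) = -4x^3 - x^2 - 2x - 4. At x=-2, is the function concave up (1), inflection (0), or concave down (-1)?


Concavity is determined by the sign of f''(x).
f(x) = -4x^3 - x^2 - 2x - 4
f'(x) = -12x^2 - 2x - 2
f''(x) = -24x - 2
f''(-2) = -24 * (-2) - 2
= 48 - 2
= 46
Since f''(-2) > 0, the function is concave up (1)

1


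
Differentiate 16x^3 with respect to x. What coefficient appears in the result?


We apply the power rule: d/dx [ax^n] = a*n * x^(n-1)
d/dx [16x^3]
= 16 * 3 * x^(3-1)
= 48x^2
The coefficient is 48

48


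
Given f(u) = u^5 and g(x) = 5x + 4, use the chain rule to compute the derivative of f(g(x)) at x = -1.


Using the chain rule: (f(g(x)))' = f'(g(x)) * g'(x)
First, find g(-1):
g(-1) = 5 * (-1) + 4 = -1
Next, f'(u) = 5u^4
And g'(x) = 5
So f'(g(-1)) * g'(-1)
= 5 * (-1)^4 * 5
= 5 * 1 * 5
= 25

25


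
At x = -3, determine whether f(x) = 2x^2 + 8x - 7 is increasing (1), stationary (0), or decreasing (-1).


Compute f'(x) to determine behavior:
f'(x) = 4x + 8
f'(-3) = 4 * (-3) + 8
= -12 + 8
= -4
Since f'(-3) < 0, the function is decreasing (-1)

-1


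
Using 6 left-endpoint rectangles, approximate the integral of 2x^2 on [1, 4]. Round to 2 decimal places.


Left Riemann sum uses left endpoints of each subinterval.
Interval: [1, 4], n = 6
dx = (4 - 1) / 6 = 1/2
Left endpoints: [1, 3/2, 2, 5/2, 3, 7/2]
f values: [2, 9/2, 8, 25/2, 18, 49/2]
Sum = dx * (sum of f values)
= 1/2 * 139/2
= 139/4 = 34.75

34.75


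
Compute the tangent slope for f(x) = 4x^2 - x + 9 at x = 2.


The slope of the tangent line equals f'(x) at the point.
f(x) = 4x^2 - x + 9
f'(x) = 8x - 1
At x = 2:
f'(2) = 8 * 2 - 1
= 16 - 1
= 15

15


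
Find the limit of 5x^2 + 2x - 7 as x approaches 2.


Since polynomials are continuous, we use direct substitution.
lim(x->2) of 5x^2 + 2x - 7
= 5 * 2^2 + 2 * 2 - 7
= 20 + 4 - 7
= 17

17


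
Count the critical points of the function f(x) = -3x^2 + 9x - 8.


Find where f'(x) = 0:
f'(x) = -6x + 9
Set f'(x) = 0:
-6x + 9 = 0
x = -9 / (-6) = 3/2
This is a linear equation in x, so there is exactly one solution.
Number of critical points: 1

1


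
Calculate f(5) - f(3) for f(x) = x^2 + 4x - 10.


Net change = f(b) - f(a)
f(x) = x^2 + 4x - 10
Compute f(5):
f(5) = 1 * 5^2 + 4 * 5 - 10
= 25 + 20 - 10
= 35
Compute f(3):
f(3) = 1 * 3^2 + 4 * 3 - 10
= 9 + 12 - 10
= 11
Net change = 35 - 11 = 24

24


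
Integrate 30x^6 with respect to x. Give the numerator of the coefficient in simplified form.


Apply the power rule for integration:
integral of ax^n dx = a/(n+1) * x^(n+1) + C
integral of 30x^6 dx
= 30/7 * x^7 + C
The coefficient in lowest terms is 30/7, and its numerator is 30

30


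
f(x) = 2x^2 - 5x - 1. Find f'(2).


Differentiate term by term using power and sum rules:
f(x) = 2x^2 - 5x - 1
f'(x) = 4x - 5
Substitute x = 2:
f'(2) = 4 * 2 - 5
= 8 - 5
= 3

3


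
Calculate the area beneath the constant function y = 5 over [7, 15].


The area under a constant function y = 5 is a rectangle.
Width = 15 - 7 = 8
Height = 5
Area = width * height
= 8 * 5
= 40

40


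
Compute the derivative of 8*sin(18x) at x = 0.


Apply the chain rule to differentiate 8*sin(18x):
d/dx [8*sin(18x)]
= 8 * cos(18x) * d/dx(18x)
= 8 * 18 * cos(18x)
= 144 * cos(18x)
Evaluate at x = 0:
= 144 * cos(0)
= 144 * 1
= 144

144


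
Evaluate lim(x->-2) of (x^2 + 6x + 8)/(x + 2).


Direct substitution gives 0/0, so we factor the numerator.
Factor: (x^2 + 6x + 8) = (x + 2)(x + 4)
Cancel the common factor (x + 2):
(x^2 + 6x + 8)/(x + 2) = (x + 4)
Now substitute x = -2:
= (-2) - (-4) = 2

2


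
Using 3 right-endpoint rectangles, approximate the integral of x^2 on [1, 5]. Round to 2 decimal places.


Right Riemann sum uses right endpoints of each subinterval.
Interval: [1, 5], n = 3
dx = (5 - 1) / 3 = 4/3
Right endpoints: [7/3, 11/3, 5]
f values: [49/9, 121/9, 25]
Sum = dx * (sum of f values)
= 4/3 * 395/9
= 1580/27 ≈ 58.52

58.52


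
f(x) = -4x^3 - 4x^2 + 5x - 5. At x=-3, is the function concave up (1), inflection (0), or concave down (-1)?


Concavity is determined by the sign of f''(x).
f(x) = -4x^3 - 4x^2 + 5x - 5
f'(x) = -12x^2 - 8x + 5
f''(x) = -24x - 8
f''(-3) = -24 * (-3) - 8
= 72 - 8
= 64
Since f''(-3) > 0, the function is concave up (1)

1


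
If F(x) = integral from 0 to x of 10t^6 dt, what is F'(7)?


By the Fundamental Theorem of Calculus (Part 1):
If F(x) = integral from 0 to x of f(t) dt, then F'(x) = f(x)
Here f(t) = 10t^6
So F'(x) = 10x^6
Evaluate at x = 7:
F'(7) = 10 * 7^6
= 10 * 117649
= 1176490

1176490


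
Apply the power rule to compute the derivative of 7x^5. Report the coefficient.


We apply the power rule: d/dx [ax^n] = a*n * x^(n-1)
d/dx [7x^5]
= 7 * 5 * x^(5-1)
= 35x^4
The coefficient is 35

35


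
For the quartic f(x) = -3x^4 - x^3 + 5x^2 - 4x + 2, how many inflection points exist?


Inflection points occur where f''(x) = 0 and concavity changes.
f(x) = -3x^4 - x^3 + 5x^2 - 4x + 2
f'(x) = -12x^3 - 3x^2 + 10x - 4
f''(x) = -36x^2 - 6x + 10
This is a quadratic in x. Use the discriminant to count real roots.
Discriminant = (-6)^2 - 4 * (-36) * 10
= 36 - (-1440)
= 1476
Since discriminant > 0, f''(x) = 0 has 2 distinct real solutions.
A quadratic with two distinct real roots changes sign at each root, so concavity changes at both.
Number of inflection points: 2

2
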